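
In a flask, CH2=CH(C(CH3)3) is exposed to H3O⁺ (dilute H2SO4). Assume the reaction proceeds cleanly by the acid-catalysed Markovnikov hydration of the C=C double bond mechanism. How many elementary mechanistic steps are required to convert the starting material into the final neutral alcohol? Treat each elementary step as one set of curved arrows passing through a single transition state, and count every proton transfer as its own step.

4

Step 1: Electrophilic addition begins with the π(C=C) electrons forming a bond to the proton of H3O⁺. Following Markovnikov's rule, the resulting cation is secondary. H2O is released.
Step 2: Carbocation rearrangement: a 1,2-methyl shift from the adjacent tert-butyl carbon converts the initially-formed secondary cation into the more stable tertiary cation.
Step 3: Water acts as the nucleophile: an oxygen lone pair bonds to the cationic carbon, giving an oxonium-ion intermediate.
Step 4: Proton transfer from the O–H of the oxonium ion to H2O completes the catalytic cycle and yields the alcohol.
Total: 4 elementary steps.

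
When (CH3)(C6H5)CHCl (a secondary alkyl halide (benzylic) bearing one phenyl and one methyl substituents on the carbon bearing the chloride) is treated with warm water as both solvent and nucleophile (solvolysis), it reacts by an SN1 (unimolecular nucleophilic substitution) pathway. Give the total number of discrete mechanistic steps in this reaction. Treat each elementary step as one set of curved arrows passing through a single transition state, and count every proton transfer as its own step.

Step 1: Ionisation: the C–Cl σ-bond cleaves heterolytically; both bonding electrons depart with Cl⁻, leaving a secondary carbocation at the α-carbon.
(No 1,2-shift: no single shift to an adjacent carbon would give a more stable cation.)
Step 2: Nucleophilic capture: the oxygen of H2O bonds to the cationic carbon, producing an oxonium-ion intermediate.
Step 3: A second solvent molecule removes the proton on oxygen, giving the neutral alcohol product.
Total: 3 elementary steps.

3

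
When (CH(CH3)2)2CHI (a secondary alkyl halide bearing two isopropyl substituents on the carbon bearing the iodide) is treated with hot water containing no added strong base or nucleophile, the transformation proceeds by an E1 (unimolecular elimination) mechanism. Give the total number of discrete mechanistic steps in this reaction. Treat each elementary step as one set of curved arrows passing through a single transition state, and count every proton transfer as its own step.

Step 1: Rate-determining heterolysis of the C–I bond gives I⁻ and a secondary carbocation.
Step 2: Carbocation rearrangement: a 1,2-hydride shift from the adjacent isopropyl carbon converts the initially-formed secondary cation into the more stable tertiary cation.
Step 3: Loss of a β-proton to a water molecule of the solvent: the C–H bonding pair collapses toward the cationic carbon to form the C=C π bond, yielding the alkene.
Total: 3 elementary steps.

3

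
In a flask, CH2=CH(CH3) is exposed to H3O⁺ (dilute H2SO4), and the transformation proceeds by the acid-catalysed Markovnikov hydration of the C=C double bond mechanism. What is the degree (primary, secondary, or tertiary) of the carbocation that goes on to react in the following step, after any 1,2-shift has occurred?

secondary

Step 1: The π electrons of the C=C bond attack a proton of H3O⁺; Markovnikov addition places the new C–H on the less-substituted alkene carbon, so the positive charge ends up on the more-substituted carbon — a secondary carbocation. H2O is released.
No single 1,2-shift to an adjacent carbon would give a more-substituted cation, so no rearrangement occurs.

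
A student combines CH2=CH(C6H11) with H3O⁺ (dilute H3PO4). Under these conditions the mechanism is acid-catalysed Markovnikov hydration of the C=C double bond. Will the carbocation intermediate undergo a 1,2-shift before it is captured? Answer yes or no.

yes

The first-formed carbocation is secondary.
The adjacent cyclohexyl carbon already bears 2 other carbon substituents and has a hydrogen to migrate; after a 1,2-hydride shift from that carbon the positive charge sits on a tertiary centre.
Tertiary is more stable than secondary, so the shift occurs.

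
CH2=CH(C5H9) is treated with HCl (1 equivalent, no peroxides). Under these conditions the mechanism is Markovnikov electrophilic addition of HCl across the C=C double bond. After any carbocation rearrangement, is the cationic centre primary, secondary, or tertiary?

tertiary

Step 1: Electrophilic addition begins with the π(C=C) electrons forming a bond to the proton of HCl. Following Markovnikov's rule, the resulting cation is secondary. The H–Cl bond breaks heterolytically, releasing Cl⁻.
Step 2: Carbocation rearrangement: a 1,2-hydride shift from the adjacent cyclopentyl carbon converts the initially-formed secondary cation into the more stable tertiary cation.
The cation rearranges from secondary to tertiary via a 1,2-hydride shift from the adjacent cyclopentyl carbon; the tertiary cation is what reacts next.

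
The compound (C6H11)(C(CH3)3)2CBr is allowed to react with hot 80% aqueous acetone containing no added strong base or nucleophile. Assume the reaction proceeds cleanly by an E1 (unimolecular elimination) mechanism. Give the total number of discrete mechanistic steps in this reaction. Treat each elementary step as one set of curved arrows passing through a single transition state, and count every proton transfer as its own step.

Step 1: Rate-determining heterolysis of the C–Br bond gives Br⁻ and a tertiary carbocation.
(No 1,2-shift: no single shift to an adjacent carbon would give a more stable cation.)
Step 2: A water molecule (solvent) deprotonates a β-carbon; as the C–H bond breaks, those electrons form the new alkene π bond.
Total: 2 elementary steps.

2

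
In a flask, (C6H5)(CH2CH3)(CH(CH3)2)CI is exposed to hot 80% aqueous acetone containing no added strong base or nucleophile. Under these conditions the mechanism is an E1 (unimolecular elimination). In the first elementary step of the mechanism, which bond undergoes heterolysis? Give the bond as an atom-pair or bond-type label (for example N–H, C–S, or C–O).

C–I

Step 1: Ionisation: the C–I σ-bond cleaves heterolytically; both bonding electrons depart with I⁻, leaving a tertiary carbocation at the α-carbon.
The bond broken in this step is the C–I bond.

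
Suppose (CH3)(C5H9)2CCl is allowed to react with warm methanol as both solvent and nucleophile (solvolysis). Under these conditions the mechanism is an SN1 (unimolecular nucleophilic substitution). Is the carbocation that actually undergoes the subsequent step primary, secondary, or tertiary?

Step 1: The C–Cl bond breaks with both electrons going to the chloride; Cl⁻ leaves and a tertiary carbocation remains.
No single 1,2-shift to an adjacent carbon would give a more-substituted cation, so no rearrangement occurs.

tertiary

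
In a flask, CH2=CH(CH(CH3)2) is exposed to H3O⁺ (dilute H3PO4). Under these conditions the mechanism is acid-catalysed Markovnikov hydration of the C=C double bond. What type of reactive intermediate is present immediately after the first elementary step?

Step 1: The π electrons of the C=C bond attack a proton of H3O⁺; Markovnikov addition places the new C–H on the less-substituted alkene carbon, so the positive charge ends up on the more-substituted carbon — a secondary carbocation. H2O is released.
After step 1 the species present is a secondary carbocation.

secondary carbocation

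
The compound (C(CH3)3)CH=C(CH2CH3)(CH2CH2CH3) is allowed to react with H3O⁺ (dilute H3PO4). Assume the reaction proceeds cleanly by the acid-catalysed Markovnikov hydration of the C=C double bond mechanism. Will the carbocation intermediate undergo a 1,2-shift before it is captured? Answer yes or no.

The first-formed carbocation is tertiary.
No single 1,2-shift to an adjacent carbon would produce a more-substituted cation than the one already present, so no rearrangement occurs.

no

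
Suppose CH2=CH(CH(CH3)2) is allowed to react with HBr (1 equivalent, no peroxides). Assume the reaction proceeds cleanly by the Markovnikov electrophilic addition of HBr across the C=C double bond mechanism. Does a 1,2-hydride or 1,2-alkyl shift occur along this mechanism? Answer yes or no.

The first-formed carbocation is secondary.
The adjacent isopropyl carbon already bears 2 other carbon substituents and has a hydrogen to migrate; after a 1,2-hydride shift from that carbon the positive charge sits on a tertiary centre.
Tertiary is more stable than secondary, so the shift occurs.

yes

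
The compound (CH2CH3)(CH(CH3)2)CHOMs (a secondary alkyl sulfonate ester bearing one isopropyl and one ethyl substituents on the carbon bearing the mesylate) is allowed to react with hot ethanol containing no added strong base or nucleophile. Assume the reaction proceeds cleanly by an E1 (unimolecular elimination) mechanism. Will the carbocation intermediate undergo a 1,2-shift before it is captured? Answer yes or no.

yes

The first-formed carbocation is secondary.
The adjacent isopropyl carbon already bears 2 other carbon substituents and has a hydrogen to migrate; after a 1,2-hydride shift from that carbon the positive charge sits on a tertiary centre.
Tertiary is more stable than secondary, so the shift occurs.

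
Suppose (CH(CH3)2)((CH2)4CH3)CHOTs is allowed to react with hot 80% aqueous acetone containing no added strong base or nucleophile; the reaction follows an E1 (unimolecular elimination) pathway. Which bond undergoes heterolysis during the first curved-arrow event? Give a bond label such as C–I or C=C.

C–O

Step 1: Rate-determining heterolysis of the C–O bond gives TsO⁻ and a secondary carbocation.
The bond broken in this step is the C–O bond.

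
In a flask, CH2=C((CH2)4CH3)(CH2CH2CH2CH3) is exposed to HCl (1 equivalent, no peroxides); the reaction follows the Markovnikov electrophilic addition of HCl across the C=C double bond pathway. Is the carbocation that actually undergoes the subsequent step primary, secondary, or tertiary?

Step 1: Protonation of the alkene by HCl: the π bond acts as the nucleophile and picks up H⁺, giving the more stable (Markovnikov) tertiary carbocation. The H–Cl bond breaks heterolytically, releasing Cl⁻.
No single 1,2-shift to an adjacent carbon would give a more-substituted cation, so no rearrangement occurs.

tertiary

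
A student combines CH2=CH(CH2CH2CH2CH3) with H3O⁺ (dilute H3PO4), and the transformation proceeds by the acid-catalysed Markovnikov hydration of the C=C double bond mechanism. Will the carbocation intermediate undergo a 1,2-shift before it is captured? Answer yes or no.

no

The first-formed carbocation is secondary.
No single 1,2-shift to an adjacent carbon would produce a more-substituted cation than the one already present, so no rearrangement occurs.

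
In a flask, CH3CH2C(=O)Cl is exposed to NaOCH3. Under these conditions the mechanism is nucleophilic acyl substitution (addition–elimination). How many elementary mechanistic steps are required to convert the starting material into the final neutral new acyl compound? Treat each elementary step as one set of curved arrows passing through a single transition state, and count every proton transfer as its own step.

Step 1: CH3O⁻ adds to the carbonyl carbon; the C=O π electrons shift onto oxygen and a tetrahedral alkoxide intermediate forms.
Step 2: An oxygen lone pair re-forms the C=O π bond as the C–Cl σ-bond breaks; Cl⁻ is expelled.
Total: 2 elementary steps.

2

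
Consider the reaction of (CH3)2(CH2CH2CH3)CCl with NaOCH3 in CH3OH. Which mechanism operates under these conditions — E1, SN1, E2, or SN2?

E2

Conditions: a strong base with a tertiary substrate bearing a β-hydrogen.
These conditions are the textbook signature of the E2 pathway.
A strong (often hindered) base removes a β-H in concert with loss of the leaving group — bimolecular elimination.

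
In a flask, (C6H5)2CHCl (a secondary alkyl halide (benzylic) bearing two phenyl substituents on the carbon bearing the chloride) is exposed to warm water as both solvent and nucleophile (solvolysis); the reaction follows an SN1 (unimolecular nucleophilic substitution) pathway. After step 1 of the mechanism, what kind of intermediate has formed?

secondary carbocation

Step 1: The C–Cl bond breaks with both electrons going to the chloride; Cl⁻ leaves and a secondary carbocation remains.
After step 1 the species present is a secondary carbocation.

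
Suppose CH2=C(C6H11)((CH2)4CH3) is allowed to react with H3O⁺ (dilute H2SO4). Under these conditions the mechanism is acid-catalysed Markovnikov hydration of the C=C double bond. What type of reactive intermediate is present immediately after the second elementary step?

Step 1: Electrophilic addition begins with the π(C=C) electrons forming a bond to the proton of H3O⁺. Following Markovnikov's rule, the resulting cation is tertiary. H2O is released.
Step 2: A lone pair on the oxygen of H2O attacks the carbocation, forming a C–O bond and an oxonium ion (a protonated alcohol).
After step 2 the species present is an oxonium ion.

oxonium ion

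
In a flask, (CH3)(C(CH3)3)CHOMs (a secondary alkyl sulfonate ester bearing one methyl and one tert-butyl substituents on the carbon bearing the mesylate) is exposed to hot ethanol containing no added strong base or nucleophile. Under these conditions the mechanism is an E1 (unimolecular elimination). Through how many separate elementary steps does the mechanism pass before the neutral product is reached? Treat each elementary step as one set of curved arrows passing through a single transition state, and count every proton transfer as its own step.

Step 1: Rate-determining heterolysis of the C–O bond gives MsO⁻ and a secondary carbocation.
Step 2: A methyl group with its bonding pair migrates from the adjacent tert-butyl carbon to the cationic centre — a 1,2-methyl shift — upgrading the secondary cation to a tertiary one.
Step 3: An ethanol molecule (solvent) deprotonates a β-carbon; as the C–H bond breaks, those electrons form the new alkene π bond.
Total: 3 elementary steps.

3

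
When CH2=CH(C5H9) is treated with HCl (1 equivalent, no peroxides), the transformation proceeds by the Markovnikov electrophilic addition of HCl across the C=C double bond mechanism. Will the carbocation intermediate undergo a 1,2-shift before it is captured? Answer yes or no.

The first-formed carbocation is secondary.
The adjacent cyclopentyl carbon already bears 2 other carbon substituents and has a hydrogen to migrate; after a 1,2-hydride shift from that carbon the positive charge sits on a tertiary centre.
Tertiary is more stable than secondary, so the shift occurs.

yes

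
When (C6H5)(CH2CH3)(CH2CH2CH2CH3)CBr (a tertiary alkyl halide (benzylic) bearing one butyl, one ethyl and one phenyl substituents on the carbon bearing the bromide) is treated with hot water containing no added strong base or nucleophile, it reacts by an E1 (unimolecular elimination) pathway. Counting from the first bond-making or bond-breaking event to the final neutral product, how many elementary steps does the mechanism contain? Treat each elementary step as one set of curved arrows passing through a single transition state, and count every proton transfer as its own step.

2

Step 1: Rate-determining heterolysis of the C–Br bond gives Br⁻ and a tertiary carbocation.
(No 1,2-shift: no single shift to an adjacent carbon would give a more stable cation.)
Step 2: A water molecule (solvent) deprotonates a β-carbon; as the C–H bond breaks, those electrons form the new alkene π bond.
Total: 2 elementary steps.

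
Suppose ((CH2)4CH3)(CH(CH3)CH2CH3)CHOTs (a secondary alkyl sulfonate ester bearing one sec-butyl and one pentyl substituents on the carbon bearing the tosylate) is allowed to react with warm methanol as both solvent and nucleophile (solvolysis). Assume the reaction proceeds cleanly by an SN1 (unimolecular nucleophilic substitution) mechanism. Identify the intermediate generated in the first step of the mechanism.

secondary carbocation

Step 1: Unassisted departure of TsO⁻ (taking the C–O bonding pair) generates a secondary carbocation.
After step 1 the species present is a secondary carbocation.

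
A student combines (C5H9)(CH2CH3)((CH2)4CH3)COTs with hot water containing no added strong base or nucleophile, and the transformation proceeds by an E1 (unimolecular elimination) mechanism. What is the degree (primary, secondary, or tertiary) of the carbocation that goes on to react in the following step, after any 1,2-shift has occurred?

tertiary

Step 1: Unassisted departure of TsO⁻ (taking the C–O bonding pair) generates a tertiary carbocation.
No single 1,2-shift to an adjacent carbon would give a more-substituted cation, so no rearrangement occurs.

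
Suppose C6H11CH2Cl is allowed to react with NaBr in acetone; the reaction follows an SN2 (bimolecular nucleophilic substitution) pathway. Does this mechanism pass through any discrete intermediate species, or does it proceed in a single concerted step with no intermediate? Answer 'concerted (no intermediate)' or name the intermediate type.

concerted (no intermediate)

The bromide nucleophile donates a lone pair from Br to the α-carbon in a backside attack; simultaneously the C–Cl σ-bond breaks and both of its electrons leave with Cl⁻. One concerted step with inversion of configuration.
All bond changes occur in one transition state; no discrete intermediate is formed.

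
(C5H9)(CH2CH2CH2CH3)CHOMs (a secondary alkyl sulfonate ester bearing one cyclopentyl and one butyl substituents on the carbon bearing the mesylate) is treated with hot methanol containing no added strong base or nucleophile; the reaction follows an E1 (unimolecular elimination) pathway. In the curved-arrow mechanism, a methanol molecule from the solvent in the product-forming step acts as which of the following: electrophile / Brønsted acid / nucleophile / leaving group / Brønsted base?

Brønsted base

Step 3: A methanol molecule (solvent) deprotonates a β-carbon; as the C–H bond breaks, those electrons form the new alkene π bond.
A methanol molecule from the solvent in the product-forming step accepts a proton in a proton-transfer step — a Brønsted base.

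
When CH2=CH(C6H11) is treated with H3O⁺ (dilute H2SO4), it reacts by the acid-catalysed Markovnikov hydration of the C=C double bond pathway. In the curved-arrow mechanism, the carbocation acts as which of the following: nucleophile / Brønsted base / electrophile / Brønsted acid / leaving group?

electrophile

Step 3: Water acts as the nucleophile: an oxygen lone pair bonds to the cationic carbon, giving an oxonium-ion intermediate.
The carbocation accepts an electron pair into an empty or π* orbital — it is the electrophile.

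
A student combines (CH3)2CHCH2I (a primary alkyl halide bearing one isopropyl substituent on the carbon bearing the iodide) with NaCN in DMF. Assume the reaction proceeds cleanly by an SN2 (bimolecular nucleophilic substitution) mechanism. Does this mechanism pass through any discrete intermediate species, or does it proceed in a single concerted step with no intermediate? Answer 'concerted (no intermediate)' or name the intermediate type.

CN⁻ attacks the back face of the α-carbon while I⁻ departs with the C–I bonding pair — a single concerted displacement through a pentacoordinate transition state.
All bond changes occur in one transition state; no discrete intermediate is formed.

concerted (no intermediate)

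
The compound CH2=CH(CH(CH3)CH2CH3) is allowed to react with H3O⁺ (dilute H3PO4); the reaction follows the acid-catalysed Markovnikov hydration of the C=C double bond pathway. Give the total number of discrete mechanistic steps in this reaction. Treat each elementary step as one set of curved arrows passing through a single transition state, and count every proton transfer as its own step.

4

Step 1: Electrophilic addition begins with the π(C=C) electrons forming a bond to the proton of H3O⁺. Following Markovnikov's rule, the resulting cation is secondary. H2O is released.
Step 2: Carbocation rearrangement: a 1,2-hydride shift from the adjacent sec-butyl carbon converts the initially-formed secondary cation into the more stable tertiary cation.
Step 3: Water acts as the nucleophile: an oxygen lone pair bonds to the cationic carbon, giving an oxonium-ion intermediate.
Step 4: Deprotonation of the oxonium ion by a water molecule delivers the neutral alcohol and regenerates the acid catalyst.
Total: 4 elementary steps.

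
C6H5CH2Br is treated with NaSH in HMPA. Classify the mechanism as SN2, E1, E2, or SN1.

Conditions: a primary substrate with a strong nucleophile in the polar aprotic solvent HMPA.
These conditions are the textbook signature of the SN2 pathway.
An unhindered substrate with a strong nucleophile in a polar aprotic solvent favours one-step backside displacement.

SN2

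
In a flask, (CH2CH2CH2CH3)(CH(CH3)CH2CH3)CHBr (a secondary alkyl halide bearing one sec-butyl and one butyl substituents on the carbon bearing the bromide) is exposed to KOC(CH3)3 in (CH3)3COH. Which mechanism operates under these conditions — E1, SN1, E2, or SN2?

Conditions: a strong/bulky base with a secondary substrate bearing a β-hydrogen.
These conditions are the textbook signature of the E2 pathway.
A strong (often hindered) base removes a β-H in concert with loss of the leaving group — bimolecular elimination.

E2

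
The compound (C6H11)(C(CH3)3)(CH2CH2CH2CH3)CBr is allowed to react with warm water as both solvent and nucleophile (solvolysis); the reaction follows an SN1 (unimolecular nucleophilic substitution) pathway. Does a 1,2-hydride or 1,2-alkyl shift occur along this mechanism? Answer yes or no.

no

The first-formed carbocation is tertiary.
No single 1,2-shift to an adjacent carbon would produce a more-substituted cation than the one already present, so no rearrangement occurs.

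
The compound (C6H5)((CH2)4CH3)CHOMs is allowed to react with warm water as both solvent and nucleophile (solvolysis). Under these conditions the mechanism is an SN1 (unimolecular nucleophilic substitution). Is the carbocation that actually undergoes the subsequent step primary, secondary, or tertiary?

Step 1: The C–O bond breaks with both electrons going to the mesylate; MsO⁻ leaves and a secondary carbocation remains.
No single 1,2-shift to an adjacent carbon would give a more-substituted cation, so no rearrangement occurs.

secondary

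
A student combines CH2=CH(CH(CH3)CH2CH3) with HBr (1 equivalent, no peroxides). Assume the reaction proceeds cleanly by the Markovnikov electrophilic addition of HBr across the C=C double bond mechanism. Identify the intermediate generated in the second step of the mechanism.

tertiary carbocation

Step 1: Electrophilic addition begins with the π(C=C) electrons forming a bond to the proton of HBr. Following Markovnikov's rule, the resulting cation is secondary. The H–Br bond breaks heterolytically, releasing Br⁻.
Step 2: A 1,2-hydride shift from the adjacent sec-butyl carbon moves the positive charge from the secondary centre to an adjacent carbon, generating a more stable tertiary carbocation.
After step 2 the species present is a tertiary carbocation.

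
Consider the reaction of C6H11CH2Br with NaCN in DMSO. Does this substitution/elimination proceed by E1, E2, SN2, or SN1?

Conditions: a primary substrate with a strong nucleophile in the polar aprotic solvent DMSO.
These conditions are the textbook signature of the SN2 pathway.
An unhindered substrate with a strong nucleophile in a polar aprotic solvent favours one-step backside displacement.

SN2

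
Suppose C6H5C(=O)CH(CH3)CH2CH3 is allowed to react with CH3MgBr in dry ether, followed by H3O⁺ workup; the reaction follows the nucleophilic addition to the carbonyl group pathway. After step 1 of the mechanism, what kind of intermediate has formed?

tetrahedral alkoxide intermediate

Step 1: the carbanion-like carbon of CH3MgBr attacks the sp² carbonyl carbon; the C=O π bond breaks and the electrons end up as a lone pair on the alkoxide oxygen of the tetrahedral intermediate.
After step 1 the species present is a tetrahedral alkoxide intermediate.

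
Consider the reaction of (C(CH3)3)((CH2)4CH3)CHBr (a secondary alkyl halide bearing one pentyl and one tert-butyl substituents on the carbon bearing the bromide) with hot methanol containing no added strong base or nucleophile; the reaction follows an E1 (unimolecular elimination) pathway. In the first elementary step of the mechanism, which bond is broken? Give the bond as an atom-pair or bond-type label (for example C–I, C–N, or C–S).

Step 1: The C–Br bond breaks with both electrons going to the bromide; Br⁻ leaves and a secondary carbocation remains.
The bond broken in this step is the C–Br bond.

C–Br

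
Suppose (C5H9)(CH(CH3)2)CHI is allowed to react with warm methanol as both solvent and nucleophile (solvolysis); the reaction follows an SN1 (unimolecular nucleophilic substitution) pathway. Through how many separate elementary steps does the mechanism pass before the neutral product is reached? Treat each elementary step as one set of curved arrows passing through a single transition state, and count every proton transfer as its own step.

4

Step 1: Rate-determining heterolysis of the C–I bond gives I⁻ and a secondary carbocation.
Step 2: Carbocation rearrangement: a 1,2-hydride shift from the adjacent cyclopentyl carbon converts the initially-formed secondary cation into the more stable tertiary cation.
Step 3: Nucleophilic capture: the oxygen of CH3OH bonds to the cationic carbon, producing an oxonium-ion intermediate.
Step 4: Proton transfer from the O–H of the oxonium ion to a solvent molecule delivers the neutral ether.
Total: 4 elementary steps.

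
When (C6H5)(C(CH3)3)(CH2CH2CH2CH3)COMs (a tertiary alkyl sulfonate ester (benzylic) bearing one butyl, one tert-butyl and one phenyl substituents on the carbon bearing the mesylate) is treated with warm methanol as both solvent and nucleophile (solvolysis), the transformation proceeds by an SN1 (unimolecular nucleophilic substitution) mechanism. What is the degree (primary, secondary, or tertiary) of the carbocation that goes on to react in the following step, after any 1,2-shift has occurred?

Step 1: Unassisted departure of MsO⁻ (taking the C–O bonding pair) generates a tertiary carbocation.
No single 1,2-shift to an adjacent carbon would give a more-substituted cation, so no rearrangement occurs.

tertiary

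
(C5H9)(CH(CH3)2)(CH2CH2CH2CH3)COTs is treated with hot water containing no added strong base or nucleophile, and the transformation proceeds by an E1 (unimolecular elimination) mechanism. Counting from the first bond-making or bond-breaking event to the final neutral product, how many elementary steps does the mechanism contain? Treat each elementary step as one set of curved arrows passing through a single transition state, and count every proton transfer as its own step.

2

Step 1: Rate-determining heterolysis of the C–O bond gives TsO⁻ and a tertiary carbocation.
(No 1,2-shift: no single shift to an adjacent carbon would give a more stable cation.)
Step 2: A weak base (a water molecule from the solvent) removes a proton from a carbon adjacent to the cationic centre; the electrons of that C–H bond become the new π(C=C) bond, giving the alkene.
Total: 2 elementary steps.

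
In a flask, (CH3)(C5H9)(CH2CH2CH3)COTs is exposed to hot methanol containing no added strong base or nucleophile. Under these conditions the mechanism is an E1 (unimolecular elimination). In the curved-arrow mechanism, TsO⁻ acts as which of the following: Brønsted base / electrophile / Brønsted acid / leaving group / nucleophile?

Step 1: Ionisation: the C–O σ-bond cleaves heterolytically; both bonding electrons depart with TsO⁻, leaving a tertiary carbocation at the α-carbon.
TsO⁻ departs with both electrons of the breaking σ-bond — that is the definition of a leaving group.

leaving group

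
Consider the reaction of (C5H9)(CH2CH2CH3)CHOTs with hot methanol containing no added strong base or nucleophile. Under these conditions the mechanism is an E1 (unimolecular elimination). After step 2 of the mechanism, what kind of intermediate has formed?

Step 1: Unassisted departure of TsO⁻ (taking the C–O bonding pair) generates a secondary carbocation.
Step 2: A hydride (H with its bonding pair) migrates from the adjacent cyclopentyl carbon to the cationic centre — a 1,2-hydride shift — upgrading the secondary cation to a tertiary one.
After step 2 the species present is a tertiary carbocation.

tertiary carbocation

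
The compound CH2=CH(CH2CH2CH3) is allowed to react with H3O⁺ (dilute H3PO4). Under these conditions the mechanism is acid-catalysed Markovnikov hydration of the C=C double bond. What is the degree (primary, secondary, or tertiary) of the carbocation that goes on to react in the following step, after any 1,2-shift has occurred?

secondary

Step 1: Protonation of the alkene by H3O⁺: the π bond acts as the nucleophile and picks up H⁺, giving the more stable (Markovnikov) secondary carbocation. H2O is released.
No single 1,2-shift to an adjacent carbon would give a more-substituted cation, so no rearrangement occurs.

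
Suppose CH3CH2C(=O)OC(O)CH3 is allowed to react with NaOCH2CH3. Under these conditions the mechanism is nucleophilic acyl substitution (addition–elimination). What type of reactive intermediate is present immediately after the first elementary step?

Step 1: Nucleophilic addition of CH3CH2O⁻ to the acyl carbon breaks the π(C=O) bond and yields a tetrahedral, anionic intermediate.
After step 1 the species present is a tetrahedral intermediate.

tetrahedral intermediate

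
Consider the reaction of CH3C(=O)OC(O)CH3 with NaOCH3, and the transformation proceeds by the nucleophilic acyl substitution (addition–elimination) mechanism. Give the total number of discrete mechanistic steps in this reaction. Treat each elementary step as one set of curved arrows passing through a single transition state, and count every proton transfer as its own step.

2

Step 1: Nucleophilic addition of CH3O⁻ to the acyl carbon breaks the π(C=O) bond and yields a tetrahedral, anionic intermediate.
Step 2: Elimination step: re-formation of the carbonyl π bond drives out CH3CO2⁻, giving the new acyl compound.
Total: 2 elementary steps.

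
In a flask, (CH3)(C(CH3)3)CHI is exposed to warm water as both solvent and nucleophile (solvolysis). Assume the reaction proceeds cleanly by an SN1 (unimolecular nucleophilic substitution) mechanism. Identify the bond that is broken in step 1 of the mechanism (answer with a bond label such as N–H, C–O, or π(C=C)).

Step 1: Rate-determining heterolysis of the C–I bond gives I⁻ and a secondary carbocation.
The bond broken in this step is the C–I bond.

C–I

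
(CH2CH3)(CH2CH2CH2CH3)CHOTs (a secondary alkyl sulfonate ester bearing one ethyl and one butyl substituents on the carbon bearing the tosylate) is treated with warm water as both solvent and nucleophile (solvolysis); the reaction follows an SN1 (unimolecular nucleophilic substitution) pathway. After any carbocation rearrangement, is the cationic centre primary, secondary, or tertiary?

Step 1: Ionisation: the C–O σ-bond cleaves heterolytically; both bonding electrons depart with TsO⁻, leaving a secondary carbocation at the α-carbon.
No single 1,2-shift to an adjacent carbon would give a more-substituted cation, so no rearrangement occurs.

secondary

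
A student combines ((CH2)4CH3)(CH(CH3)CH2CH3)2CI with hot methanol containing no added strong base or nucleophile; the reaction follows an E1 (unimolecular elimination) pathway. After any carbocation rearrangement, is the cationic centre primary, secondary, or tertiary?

Step 1: The C–I bond breaks with both electrons going to the iodide; I⁻ leaves and a tertiary carbocation remains.
No single 1,2-shift to an adjacent carbon would give a more-substituted cation, so no rearrangement occurs.

tertiary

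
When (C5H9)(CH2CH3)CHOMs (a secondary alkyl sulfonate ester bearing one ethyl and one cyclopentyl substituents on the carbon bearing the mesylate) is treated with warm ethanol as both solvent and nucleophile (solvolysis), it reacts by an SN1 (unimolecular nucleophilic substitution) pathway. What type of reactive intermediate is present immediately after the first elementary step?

Step 1: Unassisted departure of MsO⁻ (taking the C–O bonding pair) generates a secondary carbocation.
After step 1 the species present is a secondary carbocation.

secondary carbocation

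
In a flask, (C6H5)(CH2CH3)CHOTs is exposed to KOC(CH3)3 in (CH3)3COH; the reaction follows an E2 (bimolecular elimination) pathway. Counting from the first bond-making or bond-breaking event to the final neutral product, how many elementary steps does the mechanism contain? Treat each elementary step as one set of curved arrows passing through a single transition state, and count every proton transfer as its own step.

Step 1: In one step, (CH3)3CO⁻ pulls off a β-proton, the C–O bond cleaves, and a C=C double bond forms between the α- and β-carbons (E2, anti elimination).
Total: 1 elementary step.

1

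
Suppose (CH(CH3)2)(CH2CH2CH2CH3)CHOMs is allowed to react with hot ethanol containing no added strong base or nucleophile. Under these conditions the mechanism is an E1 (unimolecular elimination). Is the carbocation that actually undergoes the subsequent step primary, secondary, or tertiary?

Step 1: Ionisation: the C–O σ-bond cleaves heterolytically; both bonding electrons depart with MsO⁻, leaving a secondary carbocation at the α-carbon.
Step 2: A 1,2-hydride shift from the adjacent isopropyl carbon moves the positive charge from the secondary centre to an adjacent carbon, generating a more stable tertiary carbocation.
The cation rearranges from secondary to tertiary via a 1,2-hydride shift from the adjacent isopropyl carbon; the tertiary cation is what reacts next.

tertiary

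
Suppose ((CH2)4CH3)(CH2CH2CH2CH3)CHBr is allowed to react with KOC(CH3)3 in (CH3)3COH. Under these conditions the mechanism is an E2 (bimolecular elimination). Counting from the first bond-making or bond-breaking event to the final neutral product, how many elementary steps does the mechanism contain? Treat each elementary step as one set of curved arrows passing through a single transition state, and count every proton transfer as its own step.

Step 1: Concerted anti-periplanar elimination: (CH3)3CO⁻ abstracts a β-H while Br⁻ leaves, and the C–H electrons become the new C=C π bond — all in a single transition state.
Total: 1 elementary step.

1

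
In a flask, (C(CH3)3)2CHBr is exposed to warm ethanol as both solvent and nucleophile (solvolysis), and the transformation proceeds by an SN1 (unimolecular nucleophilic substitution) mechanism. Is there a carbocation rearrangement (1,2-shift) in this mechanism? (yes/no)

yes

The first-formed carbocation is secondary.
The adjacent tert-butyl carbon has no hydrogen but bears methyl groups; migration of one methyl with its bonding pair (a 1,2-methyl shift) places the charge on a tertiary centre.
Tertiary is more stable than secondary, so the shift occurs.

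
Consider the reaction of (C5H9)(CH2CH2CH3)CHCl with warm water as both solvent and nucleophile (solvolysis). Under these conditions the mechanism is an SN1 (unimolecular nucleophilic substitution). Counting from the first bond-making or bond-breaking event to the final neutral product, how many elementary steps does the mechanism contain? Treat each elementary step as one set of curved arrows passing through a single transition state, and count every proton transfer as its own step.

4

Step 1: Ionisation: the C–Cl σ-bond cleaves heterolytically; both bonding electrons depart with Cl⁻, leaving a secondary carbocation at the α-carbon.
Step 2: A hydride (H with its bonding pair) migrates from the adjacent cyclopentyl carbon to the cationic centre — a 1,2-hydride shift — upgrading the secondary cation to a tertiary one.
Step 3: H2O donates an oxygen lone pair into the empty p orbital of the cation, giving a protonated alcohol (an oxonium ion).
Step 4: Proton transfer from the O–H of the oxonium ion to a solvent molecule delivers the neutral alcohol.
Total: 4 elementary steps.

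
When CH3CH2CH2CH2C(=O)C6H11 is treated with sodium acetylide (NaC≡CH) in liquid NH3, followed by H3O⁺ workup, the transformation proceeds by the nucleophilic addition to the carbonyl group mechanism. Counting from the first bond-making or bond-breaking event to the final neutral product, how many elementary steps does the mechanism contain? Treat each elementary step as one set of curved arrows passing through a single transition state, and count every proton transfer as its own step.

2

Step 1: Nucleophilic addition: HC≡C⁻ adds to the carbonyl carbon, pushing the π(C=O) electron pair onto oxygen and giving a tetrahedral alkoxide.
Step 2: Protonation of the alkoxide by H3O⁺ workup furnishes a propargyl alcohol.
Total: 2 elementary steps.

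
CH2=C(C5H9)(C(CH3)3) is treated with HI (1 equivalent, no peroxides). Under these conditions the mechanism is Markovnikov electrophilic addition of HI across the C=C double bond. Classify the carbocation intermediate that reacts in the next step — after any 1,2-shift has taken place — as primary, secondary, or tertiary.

Step 1: The π electrons of the C=C bond attack a proton of HI; Markovnikov addition places the new C–H on the less-substituted alkene carbon, so the positive charge ends up on the more-substituted carbon — a tertiary carbocation. The H–I bond breaks heterolytically, releasing I⁻.
No single 1,2-shift to an adjacent carbon would give a more-substituted cation, so no rearrangement occurs.

tertiary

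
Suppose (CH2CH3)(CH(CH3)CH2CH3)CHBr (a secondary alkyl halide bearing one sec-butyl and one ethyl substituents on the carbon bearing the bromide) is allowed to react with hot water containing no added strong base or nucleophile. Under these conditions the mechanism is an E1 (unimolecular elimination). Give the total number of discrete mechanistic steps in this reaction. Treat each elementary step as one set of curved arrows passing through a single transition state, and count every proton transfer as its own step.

Step 1: Rate-determining heterolysis of the C–Br bond gives Br⁻ and a secondary carbocation.
Step 2: A hydride (H with its bonding pair) migrates from the adjacent sec-butyl carbon to the cationic centre — a 1,2-hydride shift — upgrading the secondary cation to a tertiary one.
Step 3: A weak base (a water molecule from the solvent) removes a proton from a carbon adjacent to the cationic centre; the electrons of that C–H bond become the new π(C=C) bond, giving the alkene.
Total: 3 elementary steps.

3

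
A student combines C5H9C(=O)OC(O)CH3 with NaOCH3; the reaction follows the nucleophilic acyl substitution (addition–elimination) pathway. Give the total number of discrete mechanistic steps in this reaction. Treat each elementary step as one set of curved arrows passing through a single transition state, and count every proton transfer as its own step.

Step 1: CH3O⁻ adds to the carbonyl carbon; the C=O π electrons shift onto oxygen and a tetrahedral alkoxide intermediate forms.
Step 2: Collapse of the tetrahedral intermediate: the alkoxide oxygen pushes its lone pair back to re-form C=O while CH3CO2⁻ leaves.
Total: 2 elementary steps.

2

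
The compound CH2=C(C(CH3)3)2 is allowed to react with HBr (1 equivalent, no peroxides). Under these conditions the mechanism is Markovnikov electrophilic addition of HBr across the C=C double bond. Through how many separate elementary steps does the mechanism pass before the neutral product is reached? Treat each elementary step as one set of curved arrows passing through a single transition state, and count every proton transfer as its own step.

Step 1: Protonation of the alkene by HBr: the π bond acts as the nucleophile and picks up H⁺, giving the more stable (Markovnikov) tertiary carbocation. The H–Br bond breaks heterolytically, releasing Br⁻.
(No 1,2-shift: no single shift to an adjacent carbon would give a more stable cation.)
Step 2: Nucleophilic attack by Br⁻ on the carbocation completes the addition, giving R–Br.
Total: 2 elementary steps.

2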